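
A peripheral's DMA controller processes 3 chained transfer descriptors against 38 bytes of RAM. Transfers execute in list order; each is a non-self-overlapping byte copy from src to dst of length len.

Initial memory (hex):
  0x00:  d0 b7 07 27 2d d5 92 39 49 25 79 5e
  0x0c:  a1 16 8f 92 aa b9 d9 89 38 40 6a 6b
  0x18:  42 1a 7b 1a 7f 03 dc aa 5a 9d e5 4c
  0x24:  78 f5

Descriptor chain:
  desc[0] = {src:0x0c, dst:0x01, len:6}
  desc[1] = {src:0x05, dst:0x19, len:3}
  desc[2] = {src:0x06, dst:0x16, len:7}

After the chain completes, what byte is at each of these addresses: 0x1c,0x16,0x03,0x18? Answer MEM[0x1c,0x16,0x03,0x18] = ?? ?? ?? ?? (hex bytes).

#0 dst[0x01+6] := {0xa1,0x16,0x8f,0x92,0xaa,0xb9}
#1 dst[0x19+3] := {0xaa,0xb9,0x39}
#2 dst[0x16+7] := {0xb9,0x39,0x49,0x25,0x79,0x5e,0xa1}
query mem[0x1c]=0xa1, mem[0x16]=0xb9, mem[0x03]=0x8f, mem[0x18]=0x49

MEM[0x1c,0x16,0x03,0x18] = a1 b9 8f 49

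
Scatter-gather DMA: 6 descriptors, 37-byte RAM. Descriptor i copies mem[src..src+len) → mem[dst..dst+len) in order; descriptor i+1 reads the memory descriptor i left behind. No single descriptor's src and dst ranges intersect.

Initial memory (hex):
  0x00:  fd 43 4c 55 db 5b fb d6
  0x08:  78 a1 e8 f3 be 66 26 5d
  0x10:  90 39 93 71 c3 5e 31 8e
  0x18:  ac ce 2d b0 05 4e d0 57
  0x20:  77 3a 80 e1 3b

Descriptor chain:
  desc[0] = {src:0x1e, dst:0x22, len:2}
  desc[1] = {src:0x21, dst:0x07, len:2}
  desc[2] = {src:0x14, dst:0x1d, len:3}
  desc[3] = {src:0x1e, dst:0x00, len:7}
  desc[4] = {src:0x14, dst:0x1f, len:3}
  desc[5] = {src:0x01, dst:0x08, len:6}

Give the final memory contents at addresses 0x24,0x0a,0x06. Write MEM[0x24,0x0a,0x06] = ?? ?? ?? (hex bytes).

MEM[0x24,0x0a,0x06] = 3b 3a 3b

  after D0: wrote 2B at 0x22 = d057
  after D1: wrote 2B at 0x07 = 3ad0
  after D2: wrote 3B at 0x1d = c35e31
  after D3: wrote 7B at 0x00 = 5e31773ad0573b
  after D4: wrote 3B at 0x1f = c35e31
  after D5: wrote 6B at 0x08 = 31773ad0573b
query mem[0x24]=0x3b, mem[0x0a]=0x3a, mem[0x06]=0x3b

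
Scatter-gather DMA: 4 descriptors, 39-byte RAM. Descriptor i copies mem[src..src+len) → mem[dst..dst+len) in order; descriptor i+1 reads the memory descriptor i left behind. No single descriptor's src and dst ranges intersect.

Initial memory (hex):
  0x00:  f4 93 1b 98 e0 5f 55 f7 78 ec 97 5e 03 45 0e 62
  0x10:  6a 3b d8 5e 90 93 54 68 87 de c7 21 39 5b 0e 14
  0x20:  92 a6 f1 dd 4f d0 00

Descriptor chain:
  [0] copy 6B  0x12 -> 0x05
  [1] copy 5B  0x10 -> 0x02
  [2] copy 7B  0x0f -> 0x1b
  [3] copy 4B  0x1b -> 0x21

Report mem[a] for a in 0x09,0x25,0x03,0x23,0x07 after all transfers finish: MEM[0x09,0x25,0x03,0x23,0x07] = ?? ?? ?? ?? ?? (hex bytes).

MEM[0x09,0x25,0x03,0x23,0x07] = 54 d0 3b 3b 90

#0 dst[0x05+6] := {0xd8,0x5e,0x90,0x93,0x54,0x68}
#1 dst[0x02+5] := {0x6a,0x3b,0xd8,0x5e,0x90}
#2 dst[0x1b+7] := {0x62,0x6a,0x3b,0xd8,0x5e,0x90,0x93}
#3 dst[0x21+4] := {0x62,0x6a,0x3b,0xd8}
query mem[0x09]=0x54, mem[0x25]=0xd0, mem[0x03]=0x3b, mem[0x23]=0x3b, mem[0x07]=0x90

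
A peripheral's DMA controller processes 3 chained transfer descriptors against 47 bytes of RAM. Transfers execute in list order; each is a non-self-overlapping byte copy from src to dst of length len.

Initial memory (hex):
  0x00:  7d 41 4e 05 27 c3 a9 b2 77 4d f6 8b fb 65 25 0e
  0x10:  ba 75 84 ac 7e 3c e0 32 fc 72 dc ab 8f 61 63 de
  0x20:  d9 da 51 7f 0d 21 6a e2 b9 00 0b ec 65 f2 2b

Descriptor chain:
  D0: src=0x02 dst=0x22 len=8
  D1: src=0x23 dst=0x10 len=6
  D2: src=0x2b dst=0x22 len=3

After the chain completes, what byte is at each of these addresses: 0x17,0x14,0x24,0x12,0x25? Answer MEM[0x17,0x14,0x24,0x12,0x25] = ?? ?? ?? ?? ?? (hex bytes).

MEM[0x17,0x14,0x24,0x12,0x25] = 32 b2 f2 c3 c3

  after D0: wrote 8B at 0x22 = 4e0527c3a9b2774d
  after D1: wrote 6B at 0x10 = 0527c3a9b277
  after D2: wrote 3B at 0x22 = ec65f2
query mem[0x17]=0x32, mem[0x14]=0xb2, mem[0x24]=0xf2, mem[0x12]=0xc3, mem[0x25]=0xc3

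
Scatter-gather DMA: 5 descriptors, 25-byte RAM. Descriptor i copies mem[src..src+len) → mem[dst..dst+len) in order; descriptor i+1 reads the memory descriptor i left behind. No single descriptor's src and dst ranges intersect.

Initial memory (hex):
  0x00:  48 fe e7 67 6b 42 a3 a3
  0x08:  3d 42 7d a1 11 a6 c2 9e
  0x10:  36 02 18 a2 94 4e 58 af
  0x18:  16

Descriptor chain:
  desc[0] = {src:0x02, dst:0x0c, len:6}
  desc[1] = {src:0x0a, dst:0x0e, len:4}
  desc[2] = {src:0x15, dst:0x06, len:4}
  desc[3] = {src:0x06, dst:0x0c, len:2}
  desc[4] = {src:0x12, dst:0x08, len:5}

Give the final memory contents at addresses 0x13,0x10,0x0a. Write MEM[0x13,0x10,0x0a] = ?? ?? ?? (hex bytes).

MEM[0x13,0x10,0x0a] = a2 e7 94

  after D0: wrote 6B at 0x0c = e7676b42a3a3
  after D1: wrote 4B at 0x0e = 7da1e767
  after D2: wrote 4B at 0x06 = 4e58af16
  after D3: wrote 2B at 0x0c = 4e58
  after D4: wrote 5B at 0x08 = 18a2944e58
query mem[0x13]=0xa2, mem[0x10]=0xe7, mem[0x0a]=0x94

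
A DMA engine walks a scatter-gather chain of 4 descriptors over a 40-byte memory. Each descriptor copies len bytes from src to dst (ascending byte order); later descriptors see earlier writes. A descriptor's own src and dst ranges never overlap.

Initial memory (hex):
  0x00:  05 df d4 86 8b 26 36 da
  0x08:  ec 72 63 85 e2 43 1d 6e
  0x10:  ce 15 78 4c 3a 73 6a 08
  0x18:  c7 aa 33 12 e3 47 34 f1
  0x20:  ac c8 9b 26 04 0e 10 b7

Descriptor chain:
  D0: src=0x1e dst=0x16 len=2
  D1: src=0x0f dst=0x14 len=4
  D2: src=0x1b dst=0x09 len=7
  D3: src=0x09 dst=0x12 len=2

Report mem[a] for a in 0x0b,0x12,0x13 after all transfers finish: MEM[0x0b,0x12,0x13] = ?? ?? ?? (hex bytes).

[0] 0x1e->0x16 len=2 : 34 f1
[1] 0x0f->0x14 len=4 : 6e ce 15 78
[2] 0x1b->0x09 len=7 : 12 e3 47 34 f1 ac c8
[3] 0x09->0x12 len=2 : 12 e3
query mem[0x0b]=0x47, mem[0x12]=0x12, mem[0x13]=0xe3

MEM[0x0b,0x12,0x13] = 47 12 e3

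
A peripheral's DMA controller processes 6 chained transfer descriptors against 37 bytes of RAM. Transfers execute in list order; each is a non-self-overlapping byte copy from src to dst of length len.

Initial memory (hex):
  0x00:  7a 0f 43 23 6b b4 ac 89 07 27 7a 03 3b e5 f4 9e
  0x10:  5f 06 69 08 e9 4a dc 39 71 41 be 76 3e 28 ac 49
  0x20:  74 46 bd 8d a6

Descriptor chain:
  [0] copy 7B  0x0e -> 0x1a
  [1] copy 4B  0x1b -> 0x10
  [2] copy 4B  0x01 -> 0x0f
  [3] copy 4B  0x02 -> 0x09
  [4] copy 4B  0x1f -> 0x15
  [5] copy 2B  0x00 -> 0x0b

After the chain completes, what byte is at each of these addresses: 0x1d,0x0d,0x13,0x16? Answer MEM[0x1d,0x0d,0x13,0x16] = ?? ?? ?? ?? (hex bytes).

MEM[0x1d,0x0d,0x13,0x16] = 06 e5 69 e9

[0] 0x0e->0x1a len=7 : f4 9e 5f 06 69 08 e9
[1] 0x1b->0x10 len=4 : 9e 5f 06 69
[2] 0x01->0x0f len=4 : 0f 43 23 6b
[3] 0x02->0x09 len=4 : 43 23 6b b4
[4] 0x1f->0x15 len=4 : 08 e9 46 bd
[5] 0x00->0x0b len=2 : 7a 0f
query mem[0x1d]=0x06, mem[0x0d]=0xe5, mem[0x13]=0x69, mem[0x16]=0xe9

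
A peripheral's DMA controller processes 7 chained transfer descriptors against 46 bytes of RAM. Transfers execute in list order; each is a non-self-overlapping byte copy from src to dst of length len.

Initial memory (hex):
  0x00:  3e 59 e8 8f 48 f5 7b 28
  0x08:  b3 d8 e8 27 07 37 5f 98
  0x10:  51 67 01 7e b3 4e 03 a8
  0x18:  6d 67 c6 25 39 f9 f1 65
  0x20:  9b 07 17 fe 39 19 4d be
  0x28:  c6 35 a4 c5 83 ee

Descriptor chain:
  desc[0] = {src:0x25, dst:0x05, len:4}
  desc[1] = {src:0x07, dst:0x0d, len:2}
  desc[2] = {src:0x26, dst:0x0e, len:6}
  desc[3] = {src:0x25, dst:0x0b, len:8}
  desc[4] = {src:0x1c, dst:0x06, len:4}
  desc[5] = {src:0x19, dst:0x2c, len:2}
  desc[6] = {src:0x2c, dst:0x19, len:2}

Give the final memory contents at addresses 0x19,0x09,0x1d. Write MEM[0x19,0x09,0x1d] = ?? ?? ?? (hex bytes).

[0] 0x25->0x05 len=4 : 19 4d be c6
[1] 0x07->0x0d len=2 : be c6
[2] 0x26->0x0e len=6 : 4d be c6 35 a4 c5
[3] 0x25->0x0b len=8 : 19 4d be c6 35 a4 c5 83
[4] 0x1c->0x06 len=4 : 39 f9 f1 65
[5] 0x19->0x2c len=2 : 67 c6
[6] 0x2c->0x19 len=2 : 67 c6
query mem[0x19]=0x67, mem[0x09]=0x65, mem[0x1d]=0xf9

MEM[0x19,0x09,0x1d] = 67 65 f9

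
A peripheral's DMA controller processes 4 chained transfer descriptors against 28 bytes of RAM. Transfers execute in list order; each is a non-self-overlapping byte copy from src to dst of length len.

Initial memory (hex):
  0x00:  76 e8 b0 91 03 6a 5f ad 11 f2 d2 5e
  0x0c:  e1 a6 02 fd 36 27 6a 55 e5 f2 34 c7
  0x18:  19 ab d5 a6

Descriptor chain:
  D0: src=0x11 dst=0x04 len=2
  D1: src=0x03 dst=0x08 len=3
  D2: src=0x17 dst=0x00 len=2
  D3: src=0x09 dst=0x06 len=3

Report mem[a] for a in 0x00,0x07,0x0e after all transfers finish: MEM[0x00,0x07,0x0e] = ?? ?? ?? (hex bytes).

MEM[0x00,0x07,0x0e] = c7 6a 02

#0 dst[0x04+2] := {0x27,0x6a}
#1 dst[0x08+3] := {0x91,0x27,0x6a}
#2 dst[0x00+2] := {0xc7,0x19}
#3 dst[0x06+3] := {0x27,0x6a,0x5e}
query mem[0x00]=0xc7, mem[0x07]=0x6a, mem[0x0e]=0x02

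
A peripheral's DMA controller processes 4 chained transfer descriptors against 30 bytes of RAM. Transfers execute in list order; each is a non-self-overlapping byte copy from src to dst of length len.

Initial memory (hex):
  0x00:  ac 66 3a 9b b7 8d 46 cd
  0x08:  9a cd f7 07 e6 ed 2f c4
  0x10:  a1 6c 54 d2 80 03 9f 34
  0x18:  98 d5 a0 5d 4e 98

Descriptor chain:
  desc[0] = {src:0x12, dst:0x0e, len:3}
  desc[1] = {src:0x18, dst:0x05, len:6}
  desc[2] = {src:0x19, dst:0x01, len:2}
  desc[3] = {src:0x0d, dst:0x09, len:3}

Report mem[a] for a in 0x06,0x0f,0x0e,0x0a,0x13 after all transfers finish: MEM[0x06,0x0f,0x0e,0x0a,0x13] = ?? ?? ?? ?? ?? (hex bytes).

MEM[0x06,0x0f,0x0e,0x0a,0x13] = d5 d2 54 54 d2

#0 dst[0x0e+3] := {0x54,0xd2,0x80}
#1 dst[0x05+6] := {0x98,0xd5,0xa0,0x5d,0x4e,0x98}
#2 dst[0x01+2] := {0xd5,0xa0}
#3 dst[0x09+3] := {0xed,0x54,0xd2}
query mem[0x06]=0xd5, mem[0x0f]=0xd2, mem[0x0e]=0x54, mem[0x0a]=0x54, mem[0x13]=0xd2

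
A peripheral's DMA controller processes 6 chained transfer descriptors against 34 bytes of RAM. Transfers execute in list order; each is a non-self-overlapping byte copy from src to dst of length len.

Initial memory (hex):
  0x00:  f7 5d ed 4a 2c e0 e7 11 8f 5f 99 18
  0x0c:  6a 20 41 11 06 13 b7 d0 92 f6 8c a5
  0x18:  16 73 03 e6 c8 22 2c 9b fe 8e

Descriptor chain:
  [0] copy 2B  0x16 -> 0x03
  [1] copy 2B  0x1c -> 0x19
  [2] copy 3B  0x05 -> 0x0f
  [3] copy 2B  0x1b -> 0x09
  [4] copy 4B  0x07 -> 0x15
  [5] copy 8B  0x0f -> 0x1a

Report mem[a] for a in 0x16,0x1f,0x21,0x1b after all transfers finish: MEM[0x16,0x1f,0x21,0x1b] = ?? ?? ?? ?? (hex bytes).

MEM[0x16,0x1f,0x21,0x1b] = 8f 92 8f e7

#0 dst[0x03+2] := {0x8c,0xa5}
#1 dst[0x19+2] := {0xc8,0x22}
#2 dst[0x0f+3] := {0xe0,0xe7,0x11}
#3 dst[0x09+2] := {0xe6,0xc8}
#4 dst[0x15+4] := {0x11,0x8f,0xe6,0xc8}
#5 dst[0x1a+8] := {0xe0,0xe7,0x11,0xb7,0xd0,0x92,0x11,0x8f}
query mem[0x16]=0x8f, mem[0x1f]=0x92, mem[0x21]=0x8f, mem[0x1b]=0xe7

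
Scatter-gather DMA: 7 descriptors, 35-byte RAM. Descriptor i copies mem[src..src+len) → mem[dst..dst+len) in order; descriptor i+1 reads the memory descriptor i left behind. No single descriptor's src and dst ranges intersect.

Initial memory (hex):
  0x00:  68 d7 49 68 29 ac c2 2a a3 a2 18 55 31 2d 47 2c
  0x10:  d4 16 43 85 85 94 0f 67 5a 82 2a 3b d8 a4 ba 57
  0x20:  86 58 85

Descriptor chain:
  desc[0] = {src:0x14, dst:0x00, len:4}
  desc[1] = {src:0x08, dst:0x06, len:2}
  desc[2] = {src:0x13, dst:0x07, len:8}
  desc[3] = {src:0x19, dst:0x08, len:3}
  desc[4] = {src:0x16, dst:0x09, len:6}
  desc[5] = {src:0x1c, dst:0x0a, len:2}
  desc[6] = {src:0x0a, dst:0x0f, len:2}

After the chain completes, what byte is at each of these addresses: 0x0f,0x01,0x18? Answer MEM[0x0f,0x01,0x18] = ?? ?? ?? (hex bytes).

  after D0: wrote 4B at 0x00 = 85940f67
  after D1: wrote 2B at 0x06 = a3a2
  after D2: wrote 8B at 0x07 = 8585940f675a822a
  after D3: wrote 3B at 0x08 = 822a3b
  after D4: wrote 6B at 0x09 = 0f675a822a3b
  after D5: wrote 2B at 0x0a = d8a4
  after D6: wrote 2B at 0x0f = d8a4
query mem[0x0f]=0xd8, mem[0x01]=0x94, mem[0x18]=0x5a

MEM[0x0f,0x01,0x18] = d8 94 5a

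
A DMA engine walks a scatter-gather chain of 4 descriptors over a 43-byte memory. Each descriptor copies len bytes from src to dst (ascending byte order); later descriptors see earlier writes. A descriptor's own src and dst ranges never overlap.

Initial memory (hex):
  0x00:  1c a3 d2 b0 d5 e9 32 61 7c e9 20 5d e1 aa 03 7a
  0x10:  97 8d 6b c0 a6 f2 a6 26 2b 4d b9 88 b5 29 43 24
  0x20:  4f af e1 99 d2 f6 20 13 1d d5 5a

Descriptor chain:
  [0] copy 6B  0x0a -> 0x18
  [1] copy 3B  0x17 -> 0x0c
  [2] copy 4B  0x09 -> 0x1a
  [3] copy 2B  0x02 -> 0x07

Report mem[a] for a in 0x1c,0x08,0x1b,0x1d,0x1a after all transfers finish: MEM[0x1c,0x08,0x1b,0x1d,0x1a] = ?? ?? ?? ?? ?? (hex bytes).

D0: mem[0x18..0x1d] <- [20 5d e1 aa 03 7a]
D1: mem[0x0c..0x0e] <- [26 20 5d]
D2: mem[0x1a..0x1d] <- [e9 20 5d 26]
D3: mem[0x07..0x08] <- [d2 b0]
query mem[0x1c]=0x5d, mem[0x08]=0xb0, mem[0x1b]=0x20, mem[0x1d]=0x26, mem[0x1a]=0xe9

MEM[0x1c,0x08,0x1b,0x1d,0x1a] = 5d b0 20 26 e9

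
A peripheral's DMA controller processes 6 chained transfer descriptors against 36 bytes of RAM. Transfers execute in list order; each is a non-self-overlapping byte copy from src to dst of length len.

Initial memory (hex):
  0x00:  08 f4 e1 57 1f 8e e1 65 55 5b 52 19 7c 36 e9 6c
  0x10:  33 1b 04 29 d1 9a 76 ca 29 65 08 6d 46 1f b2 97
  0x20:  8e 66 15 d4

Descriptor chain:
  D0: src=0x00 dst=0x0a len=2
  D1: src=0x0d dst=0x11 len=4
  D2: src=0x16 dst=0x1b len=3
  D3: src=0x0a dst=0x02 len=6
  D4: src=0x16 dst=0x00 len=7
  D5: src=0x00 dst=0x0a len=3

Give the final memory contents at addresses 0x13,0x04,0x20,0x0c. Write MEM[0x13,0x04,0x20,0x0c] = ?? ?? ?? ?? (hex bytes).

[0] 0x00->0x0a len=2 : 08 f4
[1] 0x0d->0x11 len=4 : 36 e9 6c 33
[2] 0x16->0x1b len=3 : 76 ca 29
[3] 0x0a->0x02 len=6 : 08 f4 7c 36 e9 6c
[4] 0x16->0x00 len=7 : 76 ca 29 65 08 76 ca
[5] 0x00->0x0a len=3 : 76 ca 29
query mem[0x13]=0x6c, mem[0x04]=0x08, mem[0x20]=0x8e, mem[0x0c]=0x29

MEM[0x13,0x04,0x20,0x0c] = 6c 08 8e 29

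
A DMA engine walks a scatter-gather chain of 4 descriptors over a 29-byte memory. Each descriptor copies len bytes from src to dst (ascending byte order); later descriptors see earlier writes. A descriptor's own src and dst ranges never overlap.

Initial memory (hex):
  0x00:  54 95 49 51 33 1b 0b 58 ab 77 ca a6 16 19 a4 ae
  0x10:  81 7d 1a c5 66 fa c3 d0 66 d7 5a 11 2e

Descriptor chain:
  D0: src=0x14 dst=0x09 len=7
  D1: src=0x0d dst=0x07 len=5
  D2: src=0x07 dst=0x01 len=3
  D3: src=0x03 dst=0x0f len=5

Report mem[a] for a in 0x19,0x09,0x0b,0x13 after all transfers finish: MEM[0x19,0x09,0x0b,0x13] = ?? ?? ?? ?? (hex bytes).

MEM[0x19,0x09,0x0b,0x13] = d7 5a 7d 66

D0: mem[0x09..0x0f] <- [66 fa c3 d0 66 d7 5a]
D1: mem[0x07..0x0b] <- [66 d7 5a 81 7d]
D2: mem[0x01..0x03] <- [66 d7 5a]
D3: mem[0x0f..0x13] <- [5a 33 1b 0b 66]
query mem[0x19]=0xd7, mem[0x09]=0x5a, mem[0x0b]=0x7d, mem[0x13]=0x66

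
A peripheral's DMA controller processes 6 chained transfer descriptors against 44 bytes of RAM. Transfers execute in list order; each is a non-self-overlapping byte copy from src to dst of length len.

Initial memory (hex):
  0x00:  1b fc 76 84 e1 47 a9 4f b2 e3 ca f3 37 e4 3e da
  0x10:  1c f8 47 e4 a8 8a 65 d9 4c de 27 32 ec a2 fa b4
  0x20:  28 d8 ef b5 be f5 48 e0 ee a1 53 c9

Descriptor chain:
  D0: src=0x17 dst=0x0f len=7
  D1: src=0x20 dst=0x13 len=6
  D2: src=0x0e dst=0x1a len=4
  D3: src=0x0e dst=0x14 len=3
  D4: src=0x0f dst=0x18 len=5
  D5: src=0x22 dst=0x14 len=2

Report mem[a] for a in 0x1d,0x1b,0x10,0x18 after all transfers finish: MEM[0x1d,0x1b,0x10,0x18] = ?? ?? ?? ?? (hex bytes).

MEM[0x1d,0x1b,0x10,0x18] = de 27 4c d9

[0] 0x17->0x0f len=7 : d9 4c de 27 32 ec a2
[1] 0x20->0x13 len=6 : 28 d8 ef b5 be f5
[2] 0x0e->0x1a len=4 : 3e d9 4c de
[3] 0x0e->0x14 len=3 : 3e d9 4c
[4] 0x0f->0x18 len=5 : d9 4c de 27 28
[5] 0x22->0x14 len=2 : ef b5
query mem[0x1d]=0xde, mem[0x1b]=0x27, mem[0x10]=0x4c, mem[0x18]=0xd9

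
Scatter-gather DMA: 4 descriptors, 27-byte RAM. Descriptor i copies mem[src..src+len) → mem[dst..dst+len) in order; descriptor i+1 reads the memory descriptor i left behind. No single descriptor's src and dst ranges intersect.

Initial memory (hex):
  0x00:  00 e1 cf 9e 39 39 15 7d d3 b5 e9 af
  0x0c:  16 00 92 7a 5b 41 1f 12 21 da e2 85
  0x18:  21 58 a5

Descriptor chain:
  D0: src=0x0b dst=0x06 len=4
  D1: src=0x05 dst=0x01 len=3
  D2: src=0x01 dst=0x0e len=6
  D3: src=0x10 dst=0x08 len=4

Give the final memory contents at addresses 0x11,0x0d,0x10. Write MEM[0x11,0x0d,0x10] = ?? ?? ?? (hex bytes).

MEM[0x11,0x0d,0x10] = 39 00 16

D0: mem[0x06..0x09] <- [af 16 00 92]
D1: mem[0x01..0x03] <- [39 af 16]
D2: mem[0x0e..0x13] <- [39 af 16 39 39 af]
D3: mem[0x08..0x0b] <- [16 39 39 af]
query mem[0x11]=0x39, mem[0x0d]=0x00, mem[0x10]=0x16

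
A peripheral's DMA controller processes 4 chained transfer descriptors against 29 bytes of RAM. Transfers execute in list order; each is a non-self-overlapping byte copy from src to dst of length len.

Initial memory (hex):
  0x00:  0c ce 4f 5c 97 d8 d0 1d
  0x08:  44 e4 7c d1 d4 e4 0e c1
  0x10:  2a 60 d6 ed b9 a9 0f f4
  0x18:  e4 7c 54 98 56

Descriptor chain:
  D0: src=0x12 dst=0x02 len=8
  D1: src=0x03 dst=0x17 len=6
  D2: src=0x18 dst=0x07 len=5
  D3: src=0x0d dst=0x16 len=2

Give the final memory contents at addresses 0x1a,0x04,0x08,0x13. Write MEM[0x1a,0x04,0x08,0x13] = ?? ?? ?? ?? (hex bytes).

MEM[0x1a,0x04,0x08,0x13] = 0f b9 a9 ed

  after D0: wrote 8B at 0x02 = d6edb9a90ff4e47c
  after D1: wrote 6B at 0x17 = edb9a90ff4e4
  after D2: wrote 5B at 0x07 = b9a90ff4e4
  after D3: wrote 2B at 0x16 = e40e
query mem[0x1a]=0x0f, mem[0x04]=0xb9, mem[0x08]=0xa9, mem[0x13]=0xed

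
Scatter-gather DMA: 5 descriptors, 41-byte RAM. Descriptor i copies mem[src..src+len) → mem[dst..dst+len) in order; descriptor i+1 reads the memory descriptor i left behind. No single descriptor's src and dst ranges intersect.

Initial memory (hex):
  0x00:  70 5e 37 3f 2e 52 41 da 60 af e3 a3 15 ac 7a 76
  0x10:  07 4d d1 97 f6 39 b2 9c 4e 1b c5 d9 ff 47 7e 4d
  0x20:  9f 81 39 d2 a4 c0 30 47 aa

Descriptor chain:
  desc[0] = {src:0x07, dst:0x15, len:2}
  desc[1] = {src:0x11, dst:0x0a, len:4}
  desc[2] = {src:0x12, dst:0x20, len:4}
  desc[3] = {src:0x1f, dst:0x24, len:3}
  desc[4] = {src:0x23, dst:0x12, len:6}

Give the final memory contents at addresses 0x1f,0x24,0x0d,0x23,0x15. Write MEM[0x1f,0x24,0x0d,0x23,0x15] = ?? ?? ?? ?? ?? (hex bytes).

MEM[0x1f,0x24,0x0d,0x23,0x15] = 4d 4d f6 da 97

#0 dst[0x15+2] := {0xda,0x60}
#1 dst[0x0a+4] := {0x4d,0xd1,0x97,0xf6}
#2 dst[0x20+4] := {0xd1,0x97,0xf6,0xda}
#3 dst[0x24+3] := {0x4d,0xd1,0x97}
#4 dst[0x12+6] := {0xda,0x4d,0xd1,0x97,0x47,0xaa}
query mem[0x1f]=0x4d, mem[0x24]=0x4d, mem[0x0d]=0xf6, mem[0x23]=0xda, mem[0x15]=0x97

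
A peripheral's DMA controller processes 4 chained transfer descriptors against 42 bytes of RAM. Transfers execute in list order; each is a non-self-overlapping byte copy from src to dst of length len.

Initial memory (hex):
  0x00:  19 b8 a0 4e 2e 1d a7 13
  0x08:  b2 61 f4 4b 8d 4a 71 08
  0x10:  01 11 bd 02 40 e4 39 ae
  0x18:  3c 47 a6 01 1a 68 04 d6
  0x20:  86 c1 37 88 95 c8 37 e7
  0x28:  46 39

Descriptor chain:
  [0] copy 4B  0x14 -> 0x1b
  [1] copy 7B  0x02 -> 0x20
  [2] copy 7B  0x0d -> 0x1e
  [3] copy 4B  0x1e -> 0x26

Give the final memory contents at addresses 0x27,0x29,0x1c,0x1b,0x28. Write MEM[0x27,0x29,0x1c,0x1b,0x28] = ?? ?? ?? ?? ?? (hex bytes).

D0: mem[0x1b..0x1e] <- [40 e4 39 ae]
D1: mem[0x20..0x26] <- [a0 4e 2e 1d a7 13 b2]
D2: mem[0x1e..0x24] <- [4a 71 08 01 11 bd 02]
D3: mem[0x26..0x29] <- [4a 71 08 01]
query mem[0x27]=0x71, mem[0x29]=0x01, mem[0x1c]=0xe4, mem[0x1b]=0x40, mem[0x28]=0x08

MEM[0x27,0x29,0x1c,0x1b,0x28] = 71 01 e4 40 08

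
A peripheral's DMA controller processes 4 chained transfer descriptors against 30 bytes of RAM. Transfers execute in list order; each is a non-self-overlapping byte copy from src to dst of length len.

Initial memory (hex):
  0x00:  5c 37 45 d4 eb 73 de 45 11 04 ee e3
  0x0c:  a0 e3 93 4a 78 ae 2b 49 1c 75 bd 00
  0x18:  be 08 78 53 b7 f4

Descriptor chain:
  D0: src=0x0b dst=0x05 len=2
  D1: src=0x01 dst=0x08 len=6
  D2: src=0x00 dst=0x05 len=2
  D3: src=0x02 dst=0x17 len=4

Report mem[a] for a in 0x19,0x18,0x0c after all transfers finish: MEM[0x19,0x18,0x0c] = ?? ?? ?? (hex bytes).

MEM[0x19,0x18,0x0c] = eb d4 e3

D0: mem[0x05..0x06] <- [e3 a0]
D1: mem[0x08..0x0d] <- [37 45 d4 eb e3 a0]
D2: mem[0x05..0x06] <- [5c 37]
D3: mem[0x17..0x1a] <- [45 d4 eb 5c]
query mem[0x19]=0xeb, mem[0x18]=0xd4, mem[0x0c]=0xe3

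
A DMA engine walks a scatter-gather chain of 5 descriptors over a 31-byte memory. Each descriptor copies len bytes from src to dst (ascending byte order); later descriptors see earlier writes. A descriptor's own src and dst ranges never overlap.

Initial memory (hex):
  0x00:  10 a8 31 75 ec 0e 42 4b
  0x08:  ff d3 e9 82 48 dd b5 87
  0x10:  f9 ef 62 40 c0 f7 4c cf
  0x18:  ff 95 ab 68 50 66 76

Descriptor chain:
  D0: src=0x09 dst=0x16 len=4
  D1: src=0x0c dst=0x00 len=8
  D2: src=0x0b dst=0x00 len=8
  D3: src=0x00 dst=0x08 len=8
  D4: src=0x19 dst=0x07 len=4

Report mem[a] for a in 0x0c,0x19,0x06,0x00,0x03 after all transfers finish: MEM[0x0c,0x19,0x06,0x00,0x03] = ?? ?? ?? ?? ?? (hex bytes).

D0: mem[0x16..0x19] <- [d3 e9 82 48]
D1: mem[0x00..0x07] <- [48 dd b5 87 f9 ef 62 40]
D2: mem[0x00..0x07] <- [82 48 dd b5 87 f9 ef 62]
D3: mem[0x08..0x0f] <- [82 48 dd b5 87 f9 ef 62]
D4: mem[0x07..0x0a] <- [48 ab 68 50]
query mem[0x0c]=0x87, mem[0x19]=0x48, mem[0x06]=0xef, mem[0x00]=0x82, mem[0x03]=0xb5

MEM[0x0c,0x19,0x06,0x00,0x03] = 87 48 ef 82 b5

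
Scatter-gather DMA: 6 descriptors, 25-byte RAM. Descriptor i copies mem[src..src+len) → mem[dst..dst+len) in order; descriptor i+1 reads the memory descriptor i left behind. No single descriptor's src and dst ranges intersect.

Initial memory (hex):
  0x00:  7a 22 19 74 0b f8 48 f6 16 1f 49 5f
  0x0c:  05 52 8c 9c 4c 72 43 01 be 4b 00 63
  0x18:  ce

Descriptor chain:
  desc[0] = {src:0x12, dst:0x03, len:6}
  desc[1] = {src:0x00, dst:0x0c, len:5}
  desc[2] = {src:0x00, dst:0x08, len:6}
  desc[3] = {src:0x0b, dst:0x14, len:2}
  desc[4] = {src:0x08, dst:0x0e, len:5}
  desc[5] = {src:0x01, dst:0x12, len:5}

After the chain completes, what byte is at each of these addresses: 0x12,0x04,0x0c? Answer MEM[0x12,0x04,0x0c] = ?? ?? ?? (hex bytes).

MEM[0x12,0x04,0x0c] = 22 01 01

#0 dst[0x03+6] := {0x43,0x01,0xbe,0x4b,0x00,0x63}
#1 dst[0x0c+5] := {0x7a,0x22,0x19,0x43,0x01}
#2 dst[0x08+6] := {0x7a,0x22,0x19,0x43,0x01,0xbe}
#3 dst[0x14+2] := {0x43,0x01}
#4 dst[0x0e+5] := {0x7a,0x22,0x19,0x43,0x01}
#5 dst[0x12+5] := {0x22,0x19,0x43,0x01,0xbe}
query mem[0x12]=0x22, mem[0x04]=0x01, mem[0x0c]=0x01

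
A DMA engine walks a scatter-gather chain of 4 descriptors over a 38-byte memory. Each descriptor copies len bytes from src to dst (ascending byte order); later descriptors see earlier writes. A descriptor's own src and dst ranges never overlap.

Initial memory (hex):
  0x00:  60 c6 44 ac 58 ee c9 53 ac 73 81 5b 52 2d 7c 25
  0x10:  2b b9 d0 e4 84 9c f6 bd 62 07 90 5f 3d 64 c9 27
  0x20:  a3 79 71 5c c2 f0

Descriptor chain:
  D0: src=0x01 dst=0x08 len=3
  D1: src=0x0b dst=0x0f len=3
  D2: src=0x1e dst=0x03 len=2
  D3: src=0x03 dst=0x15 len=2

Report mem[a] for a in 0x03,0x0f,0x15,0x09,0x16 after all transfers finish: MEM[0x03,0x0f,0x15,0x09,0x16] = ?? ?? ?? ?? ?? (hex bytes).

MEM[0x03,0x0f,0x15,0x09,0x16] = c9 5b c9 44 27

#0 dst[0x08+3] := {0xc6,0x44,0xac}
#1 dst[0x0f+3] := {0x5b,0x52,0x2d}
#2 dst[0x03+2] := {0xc9,0x27}
#3 dst[0x15+2] := {0xc9,0x27}
query mem[0x03]=0xc9, mem[0x0f]=0x5b, mem[0x15]=0xc9, mem[0x09]=0x44, mem[0x16]=0x27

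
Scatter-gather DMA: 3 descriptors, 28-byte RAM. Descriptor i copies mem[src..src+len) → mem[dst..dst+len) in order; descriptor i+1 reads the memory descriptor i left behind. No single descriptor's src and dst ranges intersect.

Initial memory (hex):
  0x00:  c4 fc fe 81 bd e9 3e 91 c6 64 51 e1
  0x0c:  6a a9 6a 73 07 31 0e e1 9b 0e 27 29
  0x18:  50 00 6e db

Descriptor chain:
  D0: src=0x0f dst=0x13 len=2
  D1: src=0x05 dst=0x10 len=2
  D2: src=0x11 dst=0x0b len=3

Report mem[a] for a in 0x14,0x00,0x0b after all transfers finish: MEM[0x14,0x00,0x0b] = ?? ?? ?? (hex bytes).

MEM[0x14,0x00,0x0b] = 07 c4 3e

[0] 0x0f->0x13 len=2 : 73 07
[1] 0x05->0x10 len=2 : e9 3e
[2] 0x11->0x0b len=3 : 3e 0e 73
query mem[0x14]=0x07, mem[0x00]=0xc4, mem[0x0b]=0x3e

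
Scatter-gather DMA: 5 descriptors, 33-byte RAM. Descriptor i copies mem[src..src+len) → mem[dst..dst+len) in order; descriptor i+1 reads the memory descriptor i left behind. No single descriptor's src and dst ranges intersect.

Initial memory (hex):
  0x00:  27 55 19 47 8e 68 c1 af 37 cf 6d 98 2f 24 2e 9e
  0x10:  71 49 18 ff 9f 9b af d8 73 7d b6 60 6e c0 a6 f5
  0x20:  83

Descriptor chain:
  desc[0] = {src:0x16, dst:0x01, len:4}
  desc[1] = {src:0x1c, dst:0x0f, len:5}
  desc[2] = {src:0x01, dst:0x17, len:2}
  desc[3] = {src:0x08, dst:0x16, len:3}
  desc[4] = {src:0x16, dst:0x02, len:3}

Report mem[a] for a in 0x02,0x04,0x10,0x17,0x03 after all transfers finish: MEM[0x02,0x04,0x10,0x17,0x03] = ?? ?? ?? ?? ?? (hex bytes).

[0] 0x16->0x01 len=4 : af d8 73 7d
[1] 0x1c->0x0f len=5 : 6e c0 a6 f5 83
[2] 0x01->0x17 len=2 : af d8
[3] 0x08->0x16 len=3 : 37 cf 6d
[4] 0x16->0x02 len=3 : 37 cf 6d
query mem[0x02]=0x37, mem[0x04]=0x6d, mem[0x10]=0xc0, mem[0x17]=0xcf, mem[0x03]=0xcf

MEM[0x02,0x04,0x10,0x17,0x03] = 37 6d c0 cf cf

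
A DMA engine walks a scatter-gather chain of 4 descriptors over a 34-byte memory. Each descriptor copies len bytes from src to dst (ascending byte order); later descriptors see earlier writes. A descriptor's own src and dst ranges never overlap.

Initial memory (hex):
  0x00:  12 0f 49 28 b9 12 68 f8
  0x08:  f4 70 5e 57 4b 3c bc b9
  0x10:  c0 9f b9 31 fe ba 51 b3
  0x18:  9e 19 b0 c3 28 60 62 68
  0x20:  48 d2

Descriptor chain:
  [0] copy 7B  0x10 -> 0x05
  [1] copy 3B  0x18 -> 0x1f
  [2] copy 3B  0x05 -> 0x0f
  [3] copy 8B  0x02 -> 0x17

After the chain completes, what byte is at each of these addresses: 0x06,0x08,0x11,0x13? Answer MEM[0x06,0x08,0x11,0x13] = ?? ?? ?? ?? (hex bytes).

MEM[0x06,0x08,0x11,0x13] = 9f 31 b9 31

[0] 0x10->0x05 len=7 : c0 9f b9 31 fe ba 51
[1] 0x18->0x1f len=3 : 9e 19 b0
[2] 0x05->0x0f len=3 : c0 9f b9
[3] 0x02->0x17 len=8 : 49 28 b9 c0 9f b9 31 fe
query mem[0x06]=0x9f, mem[0x08]=0x31, mem[0x11]=0xb9, mem[0x13]=0x31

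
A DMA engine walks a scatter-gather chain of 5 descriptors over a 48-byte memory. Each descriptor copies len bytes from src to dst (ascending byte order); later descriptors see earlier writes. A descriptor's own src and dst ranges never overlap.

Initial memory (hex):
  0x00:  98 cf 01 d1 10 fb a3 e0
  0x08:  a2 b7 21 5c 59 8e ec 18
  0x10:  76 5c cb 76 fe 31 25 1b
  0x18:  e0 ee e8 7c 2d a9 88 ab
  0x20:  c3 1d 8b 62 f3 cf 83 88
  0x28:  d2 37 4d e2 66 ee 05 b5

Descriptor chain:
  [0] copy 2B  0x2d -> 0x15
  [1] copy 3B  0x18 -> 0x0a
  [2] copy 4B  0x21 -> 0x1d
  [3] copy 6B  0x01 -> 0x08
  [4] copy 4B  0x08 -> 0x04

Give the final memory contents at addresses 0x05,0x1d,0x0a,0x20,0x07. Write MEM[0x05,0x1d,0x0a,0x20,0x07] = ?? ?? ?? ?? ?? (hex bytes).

[0] 0x2d->0x15 len=2 : ee 05
[1] 0x18->0x0a len=3 : e0 ee e8
[2] 0x21->0x1d len=4 : 1d 8b 62 f3
[3] 0x01->0x08 len=6 : cf 01 d1 10 fb a3
[4] 0x08->0x04 len=4 : cf 01 d1 10
query mem[0x05]=0x01, mem[0x1d]=0x1d, mem[0x0a]=0xd1, mem[0x20]=0xf3, mem[0x07]=0x10

MEM[0x05,0x1d,0x0a,0x20,0x07] = 01 1d d1 f3 10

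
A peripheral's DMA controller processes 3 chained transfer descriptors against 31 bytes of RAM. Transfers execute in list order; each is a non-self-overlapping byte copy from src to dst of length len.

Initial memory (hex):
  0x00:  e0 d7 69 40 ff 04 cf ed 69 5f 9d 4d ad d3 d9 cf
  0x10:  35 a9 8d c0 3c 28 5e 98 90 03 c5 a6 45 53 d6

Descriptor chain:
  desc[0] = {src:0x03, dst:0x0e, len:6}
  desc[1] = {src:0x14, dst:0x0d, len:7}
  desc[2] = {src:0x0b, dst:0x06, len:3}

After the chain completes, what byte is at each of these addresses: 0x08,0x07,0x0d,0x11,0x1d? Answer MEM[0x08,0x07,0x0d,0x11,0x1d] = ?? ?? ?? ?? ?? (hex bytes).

MEM[0x08,0x07,0x0d,0x11,0x1d] = 3c ad 3c 90 53

[0] 0x03->0x0e len=6 : 40 ff 04 cf ed 69
[1] 0x14->0x0d len=7 : 3c 28 5e 98 90 03 c5
[2] 0x0b->0x06 len=3 : 4d ad 3c
query mem[0x08]=0x3c, mem[0x07]=0xad, mem[0x0d]=0x3c, mem[0x11]=0x90, mem[0x1d]=0x53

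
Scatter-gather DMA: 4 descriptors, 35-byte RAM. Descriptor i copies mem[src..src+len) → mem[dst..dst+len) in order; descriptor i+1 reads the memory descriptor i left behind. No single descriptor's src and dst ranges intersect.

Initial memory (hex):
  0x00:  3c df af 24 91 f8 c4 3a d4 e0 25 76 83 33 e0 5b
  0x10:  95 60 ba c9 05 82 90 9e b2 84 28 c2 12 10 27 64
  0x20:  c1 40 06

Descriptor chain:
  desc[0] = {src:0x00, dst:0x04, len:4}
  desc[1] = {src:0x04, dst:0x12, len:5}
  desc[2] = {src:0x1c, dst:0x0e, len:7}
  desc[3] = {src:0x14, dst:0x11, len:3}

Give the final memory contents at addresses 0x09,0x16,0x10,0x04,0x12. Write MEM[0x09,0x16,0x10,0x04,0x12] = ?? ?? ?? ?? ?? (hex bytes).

#0 dst[0x04+4] := {0x3c,0xdf,0xaf,0x24}
#1 dst[0x12+5] := {0x3c,0xdf,0xaf,0x24,0xd4}
#2 dst[0x0e+7] := {0x12,0x10,0x27,0x64,0xc1,0x40,0x06}
#3 dst[0x11+3] := {0x06,0x24,0xd4}
query mem[0x09]=0xe0, mem[0x16]=0xd4, mem[0x10]=0x27, mem[0x04]=0x3c, mem[0x12]=0x24

MEM[0x09,0x16,0x10,0x04,0x12] = e0 d4 27 3c 24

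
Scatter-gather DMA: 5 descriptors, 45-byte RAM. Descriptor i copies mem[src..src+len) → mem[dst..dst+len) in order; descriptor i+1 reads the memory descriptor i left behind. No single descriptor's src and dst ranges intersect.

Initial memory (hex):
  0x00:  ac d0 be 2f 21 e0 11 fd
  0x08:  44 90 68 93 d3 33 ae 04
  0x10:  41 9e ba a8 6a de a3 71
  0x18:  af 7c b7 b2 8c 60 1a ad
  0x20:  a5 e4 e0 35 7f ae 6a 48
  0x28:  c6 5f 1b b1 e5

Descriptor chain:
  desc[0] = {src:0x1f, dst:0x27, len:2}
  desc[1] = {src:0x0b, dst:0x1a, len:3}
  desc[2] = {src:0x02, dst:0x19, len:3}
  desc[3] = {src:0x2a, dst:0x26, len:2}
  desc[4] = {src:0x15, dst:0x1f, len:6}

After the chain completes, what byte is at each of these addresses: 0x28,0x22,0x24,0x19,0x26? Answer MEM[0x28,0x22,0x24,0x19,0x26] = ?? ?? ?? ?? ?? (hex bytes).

[0] 0x1f->0x27 len=2 : ad a5
[1] 0x0b->0x1a len=3 : 93 d3 33
[2] 0x02->0x19 len=3 : be 2f 21
[3] 0x2a->0x26 len=2 : 1b b1
[4] 0x15->0x1f len=6 : de a3 71 af be 2f
query mem[0x28]=0xa5, mem[0x22]=0xaf, mem[0x24]=0x2f, mem[0x19]=0xbe, mem[0x26]=0x1b

MEM[0x28,0x22,0x24,0x19,0x26] = a5 af 2f be 1b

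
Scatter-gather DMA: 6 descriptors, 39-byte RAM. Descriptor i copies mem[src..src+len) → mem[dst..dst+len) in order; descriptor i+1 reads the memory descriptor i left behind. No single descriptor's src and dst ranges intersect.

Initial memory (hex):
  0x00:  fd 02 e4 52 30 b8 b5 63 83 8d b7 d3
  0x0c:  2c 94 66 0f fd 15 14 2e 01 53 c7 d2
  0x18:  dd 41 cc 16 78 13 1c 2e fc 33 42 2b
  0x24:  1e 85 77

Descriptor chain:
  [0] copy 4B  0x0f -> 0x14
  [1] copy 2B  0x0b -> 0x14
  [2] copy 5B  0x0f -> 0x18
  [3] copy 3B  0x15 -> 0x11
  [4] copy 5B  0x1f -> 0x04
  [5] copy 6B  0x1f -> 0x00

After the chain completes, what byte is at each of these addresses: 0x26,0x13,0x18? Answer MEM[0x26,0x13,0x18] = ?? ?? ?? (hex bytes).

  after D0: wrote 4B at 0x14 = 0ffd1514
  after D1: wrote 2B at 0x14 = d32c
  after D2: wrote 5B at 0x18 = 0ffd15142e
  after D3: wrote 3B at 0x11 = 2c1514
  after D4: wrote 5B at 0x04 = 2efc33422b
  after D5: wrote 6B at 0x00 = 2efc33422b1e
query mem[0x26]=0x77, mem[0x13]=0x14, mem[0x18]=0x0f

MEM[0x26,0x13,0x18] = 77 14 0f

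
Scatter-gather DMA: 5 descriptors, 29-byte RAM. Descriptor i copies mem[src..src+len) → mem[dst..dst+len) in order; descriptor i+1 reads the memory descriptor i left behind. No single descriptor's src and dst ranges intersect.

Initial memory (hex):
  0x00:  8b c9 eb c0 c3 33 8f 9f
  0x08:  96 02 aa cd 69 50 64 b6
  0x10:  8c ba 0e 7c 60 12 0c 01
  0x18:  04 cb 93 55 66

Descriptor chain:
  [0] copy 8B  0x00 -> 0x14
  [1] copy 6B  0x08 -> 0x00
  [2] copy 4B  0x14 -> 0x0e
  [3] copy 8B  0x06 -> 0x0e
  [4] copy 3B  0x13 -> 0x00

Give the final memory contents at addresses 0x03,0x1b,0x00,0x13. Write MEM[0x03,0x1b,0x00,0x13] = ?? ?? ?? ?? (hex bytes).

MEM[0x03,0x1b,0x00,0x13] = cd 9f cd cd

D0: mem[0x14..0x1b] <- [8b c9 eb c0 c3 33 8f 9f]
D1: mem[0x00..0x05] <- [96 02 aa cd 69 50]
D2: mem[0x0e..0x11] <- [8b c9 eb c0]
D3: mem[0x0e..0x15] <- [8f 9f 96 02 aa cd 69 50]
D4: mem[0x00..0x02] <- [cd 69 50]
query mem[0x03]=0xcd, mem[0x1b]=0x9f, mem[0x00]=0xcd, mem[0x13]=0xcd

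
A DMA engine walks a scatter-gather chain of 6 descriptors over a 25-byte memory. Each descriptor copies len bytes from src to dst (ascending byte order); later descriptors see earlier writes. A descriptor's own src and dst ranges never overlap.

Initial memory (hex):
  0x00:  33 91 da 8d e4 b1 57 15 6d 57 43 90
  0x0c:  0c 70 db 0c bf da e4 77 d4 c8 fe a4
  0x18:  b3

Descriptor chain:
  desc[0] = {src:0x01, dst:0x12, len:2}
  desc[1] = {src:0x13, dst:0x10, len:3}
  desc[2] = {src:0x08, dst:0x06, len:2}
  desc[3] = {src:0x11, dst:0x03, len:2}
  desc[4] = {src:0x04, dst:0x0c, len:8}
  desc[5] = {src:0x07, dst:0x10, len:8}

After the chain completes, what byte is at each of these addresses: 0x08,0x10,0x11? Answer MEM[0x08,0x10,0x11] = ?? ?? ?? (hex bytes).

MEM[0x08,0x10,0x11] = 6d 57 6d

#0 dst[0x12+2] := {0x91,0xda}
#1 dst[0x10+3] := {0xda,0xd4,0xc8}
#2 dst[0x06+2] := {0x6d,0x57}
#3 dst[0x03+2] := {0xd4,0xc8}
#4 dst[0x0c+8] := {0xc8,0xb1,0x6d,0x57,0x6d,0x57,0x43,0x90}
#5 dst[0x10+8] := {0x57,0x6d,0x57,0x43,0x90,0xc8,0xb1,0x6d}
query mem[0x08]=0x6d, mem[0x10]=0x57, mem[0x11]=0x6d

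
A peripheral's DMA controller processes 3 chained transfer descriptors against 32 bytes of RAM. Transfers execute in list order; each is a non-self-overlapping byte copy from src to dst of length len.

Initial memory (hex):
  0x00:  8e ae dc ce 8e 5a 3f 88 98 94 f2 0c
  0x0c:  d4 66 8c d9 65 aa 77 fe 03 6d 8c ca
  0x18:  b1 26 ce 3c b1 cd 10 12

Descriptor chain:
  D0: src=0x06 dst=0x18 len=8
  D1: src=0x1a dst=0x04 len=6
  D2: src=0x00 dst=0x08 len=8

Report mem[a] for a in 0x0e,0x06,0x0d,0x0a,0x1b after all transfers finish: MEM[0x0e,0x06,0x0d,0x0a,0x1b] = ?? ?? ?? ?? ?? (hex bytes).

  after D0: wrote 8B at 0x18 = 3f889894f20cd466
  after D1: wrote 6B at 0x04 = 9894f20cd466
  after D2: wrote 8B at 0x08 = 8eaedcce9894f20c
query mem[0x0e]=0xf2, mem[0x06]=0xf2, mem[0x0d]=0x94, mem[0x0a]=0xdc, mem[0x1b]=0x94

MEM[0x0e,0x06,0x0d,0x0a,0x1b] = f2 f2 94 dc 94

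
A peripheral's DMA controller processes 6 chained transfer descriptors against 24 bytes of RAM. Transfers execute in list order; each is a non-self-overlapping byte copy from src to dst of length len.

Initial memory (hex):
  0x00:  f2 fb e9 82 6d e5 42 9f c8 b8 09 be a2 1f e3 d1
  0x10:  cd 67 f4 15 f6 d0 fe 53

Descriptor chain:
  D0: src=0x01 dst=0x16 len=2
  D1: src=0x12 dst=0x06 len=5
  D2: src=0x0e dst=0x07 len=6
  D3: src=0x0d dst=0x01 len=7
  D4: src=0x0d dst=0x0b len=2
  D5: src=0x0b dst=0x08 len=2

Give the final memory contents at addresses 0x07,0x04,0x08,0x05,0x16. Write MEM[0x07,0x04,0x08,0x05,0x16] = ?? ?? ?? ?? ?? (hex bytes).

MEM[0x07,0x04,0x08,0x05,0x16] = 15 cd 1f 67 fb

D0: mem[0x16..0x17] <- [fb e9]
D1: mem[0x06..0x0a] <- [f4 15 f6 d0 fb]
D2: mem[0x07..0x0c] <- [e3 d1 cd 67 f4 15]
D3: mem[0x01..0x07] <- [1f e3 d1 cd 67 f4 15]
D4: mem[0x0b..0x0c] <- [1f e3]
D5: mem[0x08..0x09] <- [1f e3]
query mem[0x07]=0x15, mem[0x04]=0xcd, mem[0x08]=0x1f, mem[0x05]=0x67, mem[0x16]=0xfb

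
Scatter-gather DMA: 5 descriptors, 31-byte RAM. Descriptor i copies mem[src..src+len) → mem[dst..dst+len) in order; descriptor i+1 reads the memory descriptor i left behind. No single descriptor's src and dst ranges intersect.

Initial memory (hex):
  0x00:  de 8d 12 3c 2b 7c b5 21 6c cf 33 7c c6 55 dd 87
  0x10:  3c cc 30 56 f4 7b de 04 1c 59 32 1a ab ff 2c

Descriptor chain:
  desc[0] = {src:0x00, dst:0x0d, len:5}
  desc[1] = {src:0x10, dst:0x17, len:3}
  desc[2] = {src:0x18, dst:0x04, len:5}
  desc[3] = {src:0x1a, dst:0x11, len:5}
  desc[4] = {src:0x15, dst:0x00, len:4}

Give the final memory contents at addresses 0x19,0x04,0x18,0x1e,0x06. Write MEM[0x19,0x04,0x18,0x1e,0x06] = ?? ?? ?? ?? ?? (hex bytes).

[0] 0x00->0x0d len=5 : de 8d 12 3c 2b
[1] 0x10->0x17 len=3 : 3c 2b 30
[2] 0x18->0x04 len=5 : 2b 30 32 1a ab
[3] 0x1a->0x11 len=5 : 32 1a ab ff 2c
[4] 0x15->0x00 len=4 : 2c de 3c 2b
query mem[0x19]=0x30, mem[0x04]=0x2b, mem[0x18]=0x2b, mem[0x1e]=0x2c, mem[0x06]=0x32

MEM[0x19,0x04,0x18,0x1e,0x06] = 30 2b 2b 2c 32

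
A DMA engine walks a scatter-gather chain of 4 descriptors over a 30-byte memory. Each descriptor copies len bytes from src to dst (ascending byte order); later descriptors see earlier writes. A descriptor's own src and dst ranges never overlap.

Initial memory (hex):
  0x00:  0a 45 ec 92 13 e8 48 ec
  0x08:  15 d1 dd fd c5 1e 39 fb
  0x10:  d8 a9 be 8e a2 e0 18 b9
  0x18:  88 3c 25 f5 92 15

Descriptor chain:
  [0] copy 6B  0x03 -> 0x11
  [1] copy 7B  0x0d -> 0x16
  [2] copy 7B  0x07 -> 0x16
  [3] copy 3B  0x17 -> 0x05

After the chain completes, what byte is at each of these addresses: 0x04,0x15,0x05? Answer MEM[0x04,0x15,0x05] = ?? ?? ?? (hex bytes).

D0: mem[0x11..0x16] <- [92 13 e8 48 ec 15]
D1: mem[0x16..0x1c] <- [1e 39 fb d8 92 13 e8]
D2: mem[0x16..0x1c] <- [ec 15 d1 dd fd c5 1e]
D3: mem[0x05..0x07] <- [15 d1 dd]
query mem[0x04]=0x13, mem[0x15]=0xec, mem[0x05]=0x15

MEM[0x04,0x15,0x05] = 13 ec 15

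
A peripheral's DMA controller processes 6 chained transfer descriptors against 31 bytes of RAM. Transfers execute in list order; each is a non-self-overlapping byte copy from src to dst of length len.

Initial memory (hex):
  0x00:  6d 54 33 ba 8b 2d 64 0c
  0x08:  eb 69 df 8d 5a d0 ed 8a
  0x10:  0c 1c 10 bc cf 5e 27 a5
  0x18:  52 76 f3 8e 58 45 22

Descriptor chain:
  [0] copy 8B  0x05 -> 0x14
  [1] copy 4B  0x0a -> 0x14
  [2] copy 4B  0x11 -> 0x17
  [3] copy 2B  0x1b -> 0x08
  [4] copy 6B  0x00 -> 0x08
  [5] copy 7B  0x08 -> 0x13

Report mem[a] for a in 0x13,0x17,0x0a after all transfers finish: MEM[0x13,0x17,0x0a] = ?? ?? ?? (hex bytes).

MEM[0x13,0x17,0x0a] = 6d 8b 33

D0: mem[0x14..0x1b] <- [2d 64 0c eb 69 df 8d 5a]
D1: mem[0x14..0x17] <- [df 8d 5a d0]
D2: mem[0x17..0x1a] <- [1c 10 bc df]
D3: mem[0x08..0x09] <- [5a 58]
D4: mem[0x08..0x0d] <- [6d 54 33 ba 8b 2d]
D5: mem[0x13..0x19] <- [6d 54 33 ba 8b 2d ed]
query mem[0x13]=0x6d, mem[0x17]=0x8b, mem[0x0a]=0x33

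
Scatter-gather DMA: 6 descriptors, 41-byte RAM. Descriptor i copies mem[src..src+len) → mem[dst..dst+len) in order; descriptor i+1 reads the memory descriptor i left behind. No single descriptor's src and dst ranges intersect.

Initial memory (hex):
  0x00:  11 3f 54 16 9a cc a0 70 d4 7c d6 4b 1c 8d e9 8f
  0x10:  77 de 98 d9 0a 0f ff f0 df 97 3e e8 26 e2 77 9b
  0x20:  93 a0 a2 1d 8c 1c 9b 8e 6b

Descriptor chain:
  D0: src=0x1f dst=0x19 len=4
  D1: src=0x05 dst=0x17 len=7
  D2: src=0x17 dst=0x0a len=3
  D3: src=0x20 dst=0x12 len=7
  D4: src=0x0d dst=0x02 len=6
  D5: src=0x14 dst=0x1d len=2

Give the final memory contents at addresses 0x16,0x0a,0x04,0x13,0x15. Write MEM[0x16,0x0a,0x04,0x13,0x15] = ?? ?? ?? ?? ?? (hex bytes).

MEM[0x16,0x0a,0x04,0x13,0x15] = 8c cc 8f a0 1d

  after D0: wrote 4B at 0x19 = 9b93a0a2
  after D1: wrote 7B at 0x17 = cca070d47cd64b
  after D2: wrote 3B at 0x0a = cca070
  after D3: wrote 7B at 0x12 = 93a0a21d8c1c9b
  after D4: wrote 6B at 0x02 = 8de98f77de93
  after D5: wrote 2B at 0x1d = a21d
query mem[0x16]=0x8c, mem[0x0a]=0xcc, mem[0x04]=0x8f, mem[0x13]=0xa0, mem[0x15]=0x1d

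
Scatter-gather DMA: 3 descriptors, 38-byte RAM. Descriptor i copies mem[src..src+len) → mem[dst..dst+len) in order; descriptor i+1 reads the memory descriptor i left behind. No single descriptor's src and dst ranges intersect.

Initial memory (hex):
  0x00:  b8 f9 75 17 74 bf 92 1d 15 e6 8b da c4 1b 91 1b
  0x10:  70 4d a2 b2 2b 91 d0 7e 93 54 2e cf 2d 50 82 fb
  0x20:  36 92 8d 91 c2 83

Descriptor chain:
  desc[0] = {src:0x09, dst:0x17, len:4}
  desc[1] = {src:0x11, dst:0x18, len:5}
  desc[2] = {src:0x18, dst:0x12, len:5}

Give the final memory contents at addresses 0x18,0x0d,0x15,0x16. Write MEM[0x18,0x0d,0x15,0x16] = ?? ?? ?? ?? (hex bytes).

MEM[0x18,0x0d,0x15,0x16] = 4d 1b 2b 91

D0: mem[0x17..0x1a] <- [e6 8b da c4]
D1: mem[0x18..0x1c] <- [4d a2 b2 2b 91]
D2: mem[0x12..0x16] <- [4d a2 b2 2b 91]
query mem[0x18]=0x4d, mem[0x0d]=0x1b, mem[0x15]=0x2b, mem[0x16]=0x91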